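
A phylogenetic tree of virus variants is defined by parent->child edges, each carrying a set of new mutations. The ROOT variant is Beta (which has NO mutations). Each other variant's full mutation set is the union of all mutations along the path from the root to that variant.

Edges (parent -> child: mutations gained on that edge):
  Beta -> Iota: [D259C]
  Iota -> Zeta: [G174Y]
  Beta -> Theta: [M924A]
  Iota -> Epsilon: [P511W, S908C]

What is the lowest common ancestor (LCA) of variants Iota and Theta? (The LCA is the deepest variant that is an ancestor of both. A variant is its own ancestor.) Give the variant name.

Answer: Beta

Derivation:
Path from root to Iota: Beta -> Iota
  ancestors of Iota: {Beta, Iota}
Path from root to Theta: Beta -> Theta
  ancestors of Theta: {Beta, Theta}
Common ancestors: {Beta}
Walk up from Theta: Theta (not in ancestors of Iota), Beta (in ancestors of Iota)
Deepest common ancestor (LCA) = Beta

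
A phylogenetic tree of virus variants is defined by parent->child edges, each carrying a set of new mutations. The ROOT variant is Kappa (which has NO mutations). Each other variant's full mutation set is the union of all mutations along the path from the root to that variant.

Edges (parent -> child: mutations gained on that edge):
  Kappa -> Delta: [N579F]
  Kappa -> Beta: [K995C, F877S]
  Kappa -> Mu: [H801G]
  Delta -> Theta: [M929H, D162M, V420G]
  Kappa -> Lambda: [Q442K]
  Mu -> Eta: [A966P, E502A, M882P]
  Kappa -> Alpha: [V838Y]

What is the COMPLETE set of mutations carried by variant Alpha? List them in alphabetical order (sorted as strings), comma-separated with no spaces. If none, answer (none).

Answer: V838Y

Derivation:
At Kappa: gained [] -> total []
At Alpha: gained ['V838Y'] -> total ['V838Y']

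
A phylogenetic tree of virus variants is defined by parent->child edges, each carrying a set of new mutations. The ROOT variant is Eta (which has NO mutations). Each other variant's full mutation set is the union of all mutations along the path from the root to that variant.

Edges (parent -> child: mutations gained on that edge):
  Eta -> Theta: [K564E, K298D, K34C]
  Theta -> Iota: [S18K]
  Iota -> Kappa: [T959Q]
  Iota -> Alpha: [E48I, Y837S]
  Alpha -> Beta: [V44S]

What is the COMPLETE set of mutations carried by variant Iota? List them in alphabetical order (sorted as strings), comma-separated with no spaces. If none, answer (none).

Answer: K298D,K34C,K564E,S18K

Derivation:
At Eta: gained [] -> total []
At Theta: gained ['K564E', 'K298D', 'K34C'] -> total ['K298D', 'K34C', 'K564E']
At Iota: gained ['S18K'] -> total ['K298D', 'K34C', 'K564E', 'S18K']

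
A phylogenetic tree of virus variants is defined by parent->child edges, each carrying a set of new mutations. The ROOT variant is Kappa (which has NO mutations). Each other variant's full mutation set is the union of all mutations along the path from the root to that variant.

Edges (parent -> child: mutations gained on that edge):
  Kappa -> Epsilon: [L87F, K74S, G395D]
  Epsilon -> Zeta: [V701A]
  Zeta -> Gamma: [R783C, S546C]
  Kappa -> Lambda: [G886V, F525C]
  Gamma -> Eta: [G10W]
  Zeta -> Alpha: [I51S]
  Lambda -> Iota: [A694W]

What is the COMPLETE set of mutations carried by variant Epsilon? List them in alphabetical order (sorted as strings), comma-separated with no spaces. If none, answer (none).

Answer: G395D,K74S,L87F

Derivation:
At Kappa: gained [] -> total []
At Epsilon: gained ['L87F', 'K74S', 'G395D'] -> total ['G395D', 'K74S', 'L87F']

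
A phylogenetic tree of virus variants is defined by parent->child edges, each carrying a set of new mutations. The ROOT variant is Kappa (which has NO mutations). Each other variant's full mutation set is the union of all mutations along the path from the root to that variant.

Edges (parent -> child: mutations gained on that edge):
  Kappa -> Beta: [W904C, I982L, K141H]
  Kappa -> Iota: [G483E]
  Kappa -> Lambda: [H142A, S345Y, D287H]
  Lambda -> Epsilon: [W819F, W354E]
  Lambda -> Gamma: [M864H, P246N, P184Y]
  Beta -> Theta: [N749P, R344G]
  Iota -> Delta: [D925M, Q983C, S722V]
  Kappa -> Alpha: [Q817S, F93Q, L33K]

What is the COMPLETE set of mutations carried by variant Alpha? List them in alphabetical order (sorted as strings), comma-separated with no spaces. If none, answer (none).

At Kappa: gained [] -> total []
At Alpha: gained ['Q817S', 'F93Q', 'L33K'] -> total ['F93Q', 'L33K', 'Q817S']

Answer: F93Q,L33K,Q817S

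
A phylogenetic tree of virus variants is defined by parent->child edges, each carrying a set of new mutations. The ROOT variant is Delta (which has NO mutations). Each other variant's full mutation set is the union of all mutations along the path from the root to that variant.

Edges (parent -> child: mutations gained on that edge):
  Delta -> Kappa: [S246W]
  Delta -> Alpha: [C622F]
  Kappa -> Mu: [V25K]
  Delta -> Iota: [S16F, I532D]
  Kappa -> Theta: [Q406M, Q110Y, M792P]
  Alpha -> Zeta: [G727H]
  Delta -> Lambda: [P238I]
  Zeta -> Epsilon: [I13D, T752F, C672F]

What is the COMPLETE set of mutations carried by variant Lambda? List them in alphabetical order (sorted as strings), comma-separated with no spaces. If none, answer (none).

At Delta: gained [] -> total []
At Lambda: gained ['P238I'] -> total ['P238I']

Answer: P238I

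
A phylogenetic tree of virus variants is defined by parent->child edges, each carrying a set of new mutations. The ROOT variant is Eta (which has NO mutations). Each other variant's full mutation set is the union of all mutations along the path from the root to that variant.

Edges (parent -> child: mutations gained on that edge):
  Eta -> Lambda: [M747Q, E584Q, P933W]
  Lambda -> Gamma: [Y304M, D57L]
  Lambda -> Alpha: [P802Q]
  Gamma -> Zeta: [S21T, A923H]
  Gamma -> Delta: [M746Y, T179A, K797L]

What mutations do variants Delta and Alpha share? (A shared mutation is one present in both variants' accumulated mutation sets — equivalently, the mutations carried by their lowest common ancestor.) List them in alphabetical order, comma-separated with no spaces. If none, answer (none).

Accumulating mutations along path to Delta:
  At Eta: gained [] -> total []
  At Lambda: gained ['M747Q', 'E584Q', 'P933W'] -> total ['E584Q', 'M747Q', 'P933W']
  At Gamma: gained ['Y304M', 'D57L'] -> total ['D57L', 'E584Q', 'M747Q', 'P933W', 'Y304M']
  At Delta: gained ['M746Y', 'T179A', 'K797L'] -> total ['D57L', 'E584Q', 'K797L', 'M746Y', 'M747Q', 'P933W', 'T179A', 'Y304M']
Mutations(Delta) = ['D57L', 'E584Q', 'K797L', 'M746Y', 'M747Q', 'P933W', 'T179A', 'Y304M']
Accumulating mutations along path to Alpha:
  At Eta: gained [] -> total []
  At Lambda: gained ['M747Q', 'E584Q', 'P933W'] -> total ['E584Q', 'M747Q', 'P933W']
  At Alpha: gained ['P802Q'] -> total ['E584Q', 'M747Q', 'P802Q', 'P933W']
Mutations(Alpha) = ['E584Q', 'M747Q', 'P802Q', 'P933W']
Intersection: ['D57L', 'E584Q', 'K797L', 'M746Y', 'M747Q', 'P933W', 'T179A', 'Y304M'] ∩ ['E584Q', 'M747Q', 'P802Q', 'P933W'] = ['E584Q', 'M747Q', 'P933W']

Answer: E584Q,M747Q,P933W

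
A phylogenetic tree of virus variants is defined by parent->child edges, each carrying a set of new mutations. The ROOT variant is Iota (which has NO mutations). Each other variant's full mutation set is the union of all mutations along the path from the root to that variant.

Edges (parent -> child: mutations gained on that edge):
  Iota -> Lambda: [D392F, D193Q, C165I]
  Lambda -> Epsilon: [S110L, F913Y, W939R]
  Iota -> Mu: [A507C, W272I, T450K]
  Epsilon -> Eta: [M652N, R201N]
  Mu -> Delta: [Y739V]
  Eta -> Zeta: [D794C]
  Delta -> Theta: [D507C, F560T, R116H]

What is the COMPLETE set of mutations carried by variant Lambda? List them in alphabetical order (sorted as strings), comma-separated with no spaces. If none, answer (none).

Answer: C165I,D193Q,D392F

Derivation:
At Iota: gained [] -> total []
At Lambda: gained ['D392F', 'D193Q', 'C165I'] -> total ['C165I', 'D193Q', 'D392F']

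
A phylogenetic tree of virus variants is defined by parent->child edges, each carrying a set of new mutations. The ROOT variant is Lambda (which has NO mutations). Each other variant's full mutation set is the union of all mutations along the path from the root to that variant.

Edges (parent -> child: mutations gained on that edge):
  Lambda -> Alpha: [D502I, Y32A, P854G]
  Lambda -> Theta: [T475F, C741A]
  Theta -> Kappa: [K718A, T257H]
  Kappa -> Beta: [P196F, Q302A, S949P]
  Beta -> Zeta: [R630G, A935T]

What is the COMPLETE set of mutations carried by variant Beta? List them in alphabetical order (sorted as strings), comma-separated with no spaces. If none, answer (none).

At Lambda: gained [] -> total []
At Theta: gained ['T475F', 'C741A'] -> total ['C741A', 'T475F']
At Kappa: gained ['K718A', 'T257H'] -> total ['C741A', 'K718A', 'T257H', 'T475F']
At Beta: gained ['P196F', 'Q302A', 'S949P'] -> total ['C741A', 'K718A', 'P196F', 'Q302A', 'S949P', 'T257H', 'T475F']

Answer: C741A,K718A,P196F,Q302A,S949P,T257H,T475F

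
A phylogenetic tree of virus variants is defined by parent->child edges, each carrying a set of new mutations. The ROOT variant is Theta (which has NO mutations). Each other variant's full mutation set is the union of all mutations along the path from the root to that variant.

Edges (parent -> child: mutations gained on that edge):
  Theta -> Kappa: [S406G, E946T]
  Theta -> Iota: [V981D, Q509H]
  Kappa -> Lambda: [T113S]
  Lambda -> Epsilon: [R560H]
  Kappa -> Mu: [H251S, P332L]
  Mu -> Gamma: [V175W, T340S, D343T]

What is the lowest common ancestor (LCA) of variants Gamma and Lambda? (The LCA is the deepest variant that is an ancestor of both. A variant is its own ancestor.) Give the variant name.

Path from root to Gamma: Theta -> Kappa -> Mu -> Gamma
  ancestors of Gamma: {Theta, Kappa, Mu, Gamma}
Path from root to Lambda: Theta -> Kappa -> Lambda
  ancestors of Lambda: {Theta, Kappa, Lambda}
Common ancestors: {Theta, Kappa}
Walk up from Lambda: Lambda (not in ancestors of Gamma), Kappa (in ancestors of Gamma), Theta (in ancestors of Gamma)
Deepest common ancestor (LCA) = Kappa

Answer: Kappa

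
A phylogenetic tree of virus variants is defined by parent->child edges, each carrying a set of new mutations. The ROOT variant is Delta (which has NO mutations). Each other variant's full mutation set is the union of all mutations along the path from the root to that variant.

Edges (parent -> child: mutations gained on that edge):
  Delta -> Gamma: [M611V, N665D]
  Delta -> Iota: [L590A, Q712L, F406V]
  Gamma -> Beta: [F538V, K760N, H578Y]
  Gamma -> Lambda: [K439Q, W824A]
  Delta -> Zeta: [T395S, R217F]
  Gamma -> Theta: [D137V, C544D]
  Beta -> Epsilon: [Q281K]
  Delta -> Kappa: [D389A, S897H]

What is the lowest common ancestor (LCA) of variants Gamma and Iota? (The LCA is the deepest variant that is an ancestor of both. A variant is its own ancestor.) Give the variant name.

Path from root to Gamma: Delta -> Gamma
  ancestors of Gamma: {Delta, Gamma}
Path from root to Iota: Delta -> Iota
  ancestors of Iota: {Delta, Iota}
Common ancestors: {Delta}
Walk up from Iota: Iota (not in ancestors of Gamma), Delta (in ancestors of Gamma)
Deepest common ancestor (LCA) = Delta

Answer: Delta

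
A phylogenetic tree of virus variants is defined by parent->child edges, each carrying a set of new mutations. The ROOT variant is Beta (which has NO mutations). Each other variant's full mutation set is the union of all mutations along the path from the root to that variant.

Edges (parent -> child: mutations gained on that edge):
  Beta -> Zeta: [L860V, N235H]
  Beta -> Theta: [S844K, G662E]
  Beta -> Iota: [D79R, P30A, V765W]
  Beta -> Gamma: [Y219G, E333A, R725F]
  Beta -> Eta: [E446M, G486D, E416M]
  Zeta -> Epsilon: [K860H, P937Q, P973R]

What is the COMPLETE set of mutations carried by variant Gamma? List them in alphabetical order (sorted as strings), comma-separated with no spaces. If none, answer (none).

Answer: E333A,R725F,Y219G

Derivation:
At Beta: gained [] -> total []
At Gamma: gained ['Y219G', 'E333A', 'R725F'] -> total ['E333A', 'R725F', 'Y219G']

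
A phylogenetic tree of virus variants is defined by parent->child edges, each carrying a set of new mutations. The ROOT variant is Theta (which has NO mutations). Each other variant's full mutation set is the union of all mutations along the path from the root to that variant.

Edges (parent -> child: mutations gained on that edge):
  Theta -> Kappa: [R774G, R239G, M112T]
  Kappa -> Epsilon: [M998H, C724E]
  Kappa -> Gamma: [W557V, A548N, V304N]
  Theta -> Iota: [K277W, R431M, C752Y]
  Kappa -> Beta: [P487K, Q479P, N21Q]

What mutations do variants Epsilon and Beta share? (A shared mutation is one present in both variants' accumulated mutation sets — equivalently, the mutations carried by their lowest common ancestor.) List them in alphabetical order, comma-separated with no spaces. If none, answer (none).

Accumulating mutations along path to Epsilon:
  At Theta: gained [] -> total []
  At Kappa: gained ['R774G', 'R239G', 'M112T'] -> total ['M112T', 'R239G', 'R774G']
  At Epsilon: gained ['M998H', 'C724E'] -> total ['C724E', 'M112T', 'M998H', 'R239G', 'R774G']
Mutations(Epsilon) = ['C724E', 'M112T', 'M998H', 'R239G', 'R774G']
Accumulating mutations along path to Beta:
  At Theta: gained [] -> total []
  At Kappa: gained ['R774G', 'R239G', 'M112T'] -> total ['M112T', 'R239G', 'R774G']
  At Beta: gained ['P487K', 'Q479P', 'N21Q'] -> total ['M112T', 'N21Q', 'P487K', 'Q479P', 'R239G', 'R774G']
Mutations(Beta) = ['M112T', 'N21Q', 'P487K', 'Q479P', 'R239G', 'R774G']
Intersection: ['C724E', 'M112T', 'M998H', 'R239G', 'R774G'] ∩ ['M112T', 'N21Q', 'P487K', 'Q479P', 'R239G', 'R774G'] = ['M112T', 'R239G', 'R774G']

Answer: M112T,R239G,R774G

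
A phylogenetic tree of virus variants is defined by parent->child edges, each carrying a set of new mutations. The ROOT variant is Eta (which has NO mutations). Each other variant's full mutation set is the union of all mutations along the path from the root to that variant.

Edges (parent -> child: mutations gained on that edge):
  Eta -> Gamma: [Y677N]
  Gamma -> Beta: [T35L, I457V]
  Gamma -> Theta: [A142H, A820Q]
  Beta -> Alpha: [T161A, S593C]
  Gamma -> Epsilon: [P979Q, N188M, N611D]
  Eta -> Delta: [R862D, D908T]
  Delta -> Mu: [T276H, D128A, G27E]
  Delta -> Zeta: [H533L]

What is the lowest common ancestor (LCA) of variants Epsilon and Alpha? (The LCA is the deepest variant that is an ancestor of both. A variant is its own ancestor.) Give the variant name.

Path from root to Epsilon: Eta -> Gamma -> Epsilon
  ancestors of Epsilon: {Eta, Gamma, Epsilon}
Path from root to Alpha: Eta -> Gamma -> Beta -> Alpha
  ancestors of Alpha: {Eta, Gamma, Beta, Alpha}
Common ancestors: {Eta, Gamma}
Walk up from Alpha: Alpha (not in ancestors of Epsilon), Beta (not in ancestors of Epsilon), Gamma (in ancestors of Epsilon), Eta (in ancestors of Epsilon)
Deepest common ancestor (LCA) = Gamma

Answer: Gamma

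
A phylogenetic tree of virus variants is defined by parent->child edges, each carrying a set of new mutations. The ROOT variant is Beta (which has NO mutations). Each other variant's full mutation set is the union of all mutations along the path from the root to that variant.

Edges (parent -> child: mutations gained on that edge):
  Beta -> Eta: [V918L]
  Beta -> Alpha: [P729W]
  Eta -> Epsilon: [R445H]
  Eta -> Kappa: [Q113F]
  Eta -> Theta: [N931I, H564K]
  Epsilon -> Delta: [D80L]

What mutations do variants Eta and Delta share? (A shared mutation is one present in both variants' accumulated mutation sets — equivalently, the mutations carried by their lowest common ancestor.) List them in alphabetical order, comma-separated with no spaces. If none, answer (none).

Answer: V918L

Derivation:
Accumulating mutations along path to Eta:
  At Beta: gained [] -> total []
  At Eta: gained ['V918L'] -> total ['V918L']
Mutations(Eta) = ['V918L']
Accumulating mutations along path to Delta:
  At Beta: gained [] -> total []
  At Eta: gained ['V918L'] -> total ['V918L']
  At Epsilon: gained ['R445H'] -> total ['R445H', 'V918L']
  At Delta: gained ['D80L'] -> total ['D80L', 'R445H', 'V918L']
Mutations(Delta) = ['D80L', 'R445H', 'V918L']
Intersection: ['V918L'] ∩ ['D80L', 'R445H', 'V918L'] = ['V918L']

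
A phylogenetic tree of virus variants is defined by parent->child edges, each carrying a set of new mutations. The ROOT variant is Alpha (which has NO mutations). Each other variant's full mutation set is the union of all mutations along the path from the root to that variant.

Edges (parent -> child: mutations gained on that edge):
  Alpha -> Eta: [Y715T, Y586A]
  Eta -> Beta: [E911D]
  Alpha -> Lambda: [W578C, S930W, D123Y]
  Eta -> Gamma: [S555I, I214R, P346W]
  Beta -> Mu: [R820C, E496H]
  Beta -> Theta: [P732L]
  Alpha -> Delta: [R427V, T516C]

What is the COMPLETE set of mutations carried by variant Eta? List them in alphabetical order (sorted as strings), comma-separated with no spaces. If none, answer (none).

Answer: Y586A,Y715T

Derivation:
At Alpha: gained [] -> total []
At Eta: gained ['Y715T', 'Y586A'] -> total ['Y586A', 'Y715T']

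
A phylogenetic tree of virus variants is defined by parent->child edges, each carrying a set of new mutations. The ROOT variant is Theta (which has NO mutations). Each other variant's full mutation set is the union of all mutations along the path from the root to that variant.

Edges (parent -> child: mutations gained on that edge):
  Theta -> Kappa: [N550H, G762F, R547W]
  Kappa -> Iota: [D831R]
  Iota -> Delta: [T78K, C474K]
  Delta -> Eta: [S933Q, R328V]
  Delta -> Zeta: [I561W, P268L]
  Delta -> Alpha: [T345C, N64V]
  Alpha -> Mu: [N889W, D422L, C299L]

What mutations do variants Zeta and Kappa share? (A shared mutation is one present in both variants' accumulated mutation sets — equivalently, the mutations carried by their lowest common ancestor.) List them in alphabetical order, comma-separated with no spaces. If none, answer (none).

Answer: G762F,N550H,R547W

Derivation:
Accumulating mutations along path to Zeta:
  At Theta: gained [] -> total []
  At Kappa: gained ['N550H', 'G762F', 'R547W'] -> total ['G762F', 'N550H', 'R547W']
  At Iota: gained ['D831R'] -> total ['D831R', 'G762F', 'N550H', 'R547W']
  At Delta: gained ['T78K', 'C474K'] -> total ['C474K', 'D831R', 'G762F', 'N550H', 'R547W', 'T78K']
  At Zeta: gained ['I561W', 'P268L'] -> total ['C474K', 'D831R', 'G762F', 'I561W', 'N550H', 'P268L', 'R547W', 'T78K']
Mutations(Zeta) = ['C474K', 'D831R', 'G762F', 'I561W', 'N550H', 'P268L', 'R547W', 'T78K']
Accumulating mutations along path to Kappa:
  At Theta: gained [] -> total []
  At Kappa: gained ['N550H', 'G762F', 'R547W'] -> total ['G762F', 'N550H', 'R547W']
Mutations(Kappa) = ['G762F', 'N550H', 'R547W']
Intersection: ['C474K', 'D831R', 'G762F', 'I561W', 'N550H', 'P268L', 'R547W', 'T78K'] ∩ ['G762F', 'N550H', 'R547W'] = ['G762F', 'N550H', 'R547W']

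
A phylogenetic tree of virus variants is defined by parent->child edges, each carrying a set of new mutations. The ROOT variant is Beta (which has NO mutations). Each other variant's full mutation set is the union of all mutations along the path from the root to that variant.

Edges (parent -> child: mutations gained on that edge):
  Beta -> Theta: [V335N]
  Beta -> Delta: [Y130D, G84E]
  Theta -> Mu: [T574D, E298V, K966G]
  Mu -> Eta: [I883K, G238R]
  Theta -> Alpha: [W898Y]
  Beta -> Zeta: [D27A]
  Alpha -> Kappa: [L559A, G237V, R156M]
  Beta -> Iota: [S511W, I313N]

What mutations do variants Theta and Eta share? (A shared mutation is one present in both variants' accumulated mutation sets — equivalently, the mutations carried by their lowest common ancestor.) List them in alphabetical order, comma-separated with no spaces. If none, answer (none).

Answer: V335N

Derivation:
Accumulating mutations along path to Theta:
  At Beta: gained [] -> total []
  At Theta: gained ['V335N'] -> total ['V335N']
Mutations(Theta) = ['V335N']
Accumulating mutations along path to Eta:
  At Beta: gained [] -> total []
  At Theta: gained ['V335N'] -> total ['V335N']
  At Mu: gained ['T574D', 'E298V', 'K966G'] -> total ['E298V', 'K966G', 'T574D', 'V335N']
  At Eta: gained ['I883K', 'G238R'] -> total ['E298V', 'G238R', 'I883K', 'K966G', 'T574D', 'V335N']
Mutations(Eta) = ['E298V', 'G238R', 'I883K', 'K966G', 'T574D', 'V335N']
Intersection: ['V335N'] ∩ ['E298V', 'G238R', 'I883K', 'K966G', 'T574D', 'V335N'] = ['V335N']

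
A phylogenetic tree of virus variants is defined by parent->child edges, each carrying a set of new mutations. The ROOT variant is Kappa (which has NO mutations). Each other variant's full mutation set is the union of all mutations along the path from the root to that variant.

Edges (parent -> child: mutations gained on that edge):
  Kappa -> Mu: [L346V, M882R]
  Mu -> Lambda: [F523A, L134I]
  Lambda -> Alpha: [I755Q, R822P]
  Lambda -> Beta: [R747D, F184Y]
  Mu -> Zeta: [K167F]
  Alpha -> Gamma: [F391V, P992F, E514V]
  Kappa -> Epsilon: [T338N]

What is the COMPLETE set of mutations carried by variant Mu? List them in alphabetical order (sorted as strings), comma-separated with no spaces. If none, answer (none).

At Kappa: gained [] -> total []
At Mu: gained ['L346V', 'M882R'] -> total ['L346V', 'M882R']

Answer: L346V,M882R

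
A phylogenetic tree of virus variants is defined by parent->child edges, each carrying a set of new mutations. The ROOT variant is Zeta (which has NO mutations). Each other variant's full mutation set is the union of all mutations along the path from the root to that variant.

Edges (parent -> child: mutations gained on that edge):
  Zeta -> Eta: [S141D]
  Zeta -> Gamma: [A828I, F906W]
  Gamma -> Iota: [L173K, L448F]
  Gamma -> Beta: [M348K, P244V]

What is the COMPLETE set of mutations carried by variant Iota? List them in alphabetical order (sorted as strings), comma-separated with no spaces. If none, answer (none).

At Zeta: gained [] -> total []
At Gamma: gained ['A828I', 'F906W'] -> total ['A828I', 'F906W']
At Iota: gained ['L173K', 'L448F'] -> total ['A828I', 'F906W', 'L173K', 'L448F']

Answer: A828I,F906W,L173K,L448F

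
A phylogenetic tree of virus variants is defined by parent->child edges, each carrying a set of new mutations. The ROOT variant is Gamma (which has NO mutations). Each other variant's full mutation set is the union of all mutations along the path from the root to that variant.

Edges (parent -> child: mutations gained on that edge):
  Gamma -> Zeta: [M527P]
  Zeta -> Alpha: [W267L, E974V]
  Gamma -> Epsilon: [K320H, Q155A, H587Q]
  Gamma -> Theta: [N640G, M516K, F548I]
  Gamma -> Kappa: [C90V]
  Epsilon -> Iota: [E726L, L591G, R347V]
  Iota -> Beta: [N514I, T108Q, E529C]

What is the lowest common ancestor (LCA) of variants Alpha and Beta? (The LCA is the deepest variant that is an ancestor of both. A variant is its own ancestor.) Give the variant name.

Answer: Gamma

Derivation:
Path from root to Alpha: Gamma -> Zeta -> Alpha
  ancestors of Alpha: {Gamma, Zeta, Alpha}
Path from root to Beta: Gamma -> Epsilon -> Iota -> Beta
  ancestors of Beta: {Gamma, Epsilon, Iota, Beta}
Common ancestors: {Gamma}
Walk up from Beta: Beta (not in ancestors of Alpha), Iota (not in ancestors of Alpha), Epsilon (not in ancestors of Alpha), Gamma (in ancestors of Alpha)
Deepest common ancestor (LCA) = Gamma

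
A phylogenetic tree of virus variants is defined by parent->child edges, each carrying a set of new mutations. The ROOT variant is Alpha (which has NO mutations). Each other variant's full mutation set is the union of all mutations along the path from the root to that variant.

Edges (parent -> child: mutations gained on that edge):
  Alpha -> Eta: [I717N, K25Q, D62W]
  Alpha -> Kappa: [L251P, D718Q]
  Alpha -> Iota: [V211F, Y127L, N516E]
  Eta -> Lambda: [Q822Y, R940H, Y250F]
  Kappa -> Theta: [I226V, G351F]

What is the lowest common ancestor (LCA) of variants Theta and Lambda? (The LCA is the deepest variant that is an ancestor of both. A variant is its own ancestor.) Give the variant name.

Path from root to Theta: Alpha -> Kappa -> Theta
  ancestors of Theta: {Alpha, Kappa, Theta}
Path from root to Lambda: Alpha -> Eta -> Lambda
  ancestors of Lambda: {Alpha, Eta, Lambda}
Common ancestors: {Alpha}
Walk up from Lambda: Lambda (not in ancestors of Theta), Eta (not in ancestors of Theta), Alpha (in ancestors of Theta)
Deepest common ancestor (LCA) = Alpha

Answer: Alpha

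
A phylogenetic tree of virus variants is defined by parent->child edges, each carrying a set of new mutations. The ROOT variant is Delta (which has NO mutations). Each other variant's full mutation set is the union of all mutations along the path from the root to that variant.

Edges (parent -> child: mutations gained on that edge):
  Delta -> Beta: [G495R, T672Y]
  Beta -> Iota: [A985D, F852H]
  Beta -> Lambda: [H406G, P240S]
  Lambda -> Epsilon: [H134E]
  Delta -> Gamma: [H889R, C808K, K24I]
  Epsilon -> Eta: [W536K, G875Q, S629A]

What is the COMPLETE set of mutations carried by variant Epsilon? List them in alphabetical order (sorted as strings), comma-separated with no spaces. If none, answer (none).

At Delta: gained [] -> total []
At Beta: gained ['G495R', 'T672Y'] -> total ['G495R', 'T672Y']
At Lambda: gained ['H406G', 'P240S'] -> total ['G495R', 'H406G', 'P240S', 'T672Y']
At Epsilon: gained ['H134E'] -> total ['G495R', 'H134E', 'H406G', 'P240S', 'T672Y']

Answer: G495R,H134E,H406G,P240S,T672Y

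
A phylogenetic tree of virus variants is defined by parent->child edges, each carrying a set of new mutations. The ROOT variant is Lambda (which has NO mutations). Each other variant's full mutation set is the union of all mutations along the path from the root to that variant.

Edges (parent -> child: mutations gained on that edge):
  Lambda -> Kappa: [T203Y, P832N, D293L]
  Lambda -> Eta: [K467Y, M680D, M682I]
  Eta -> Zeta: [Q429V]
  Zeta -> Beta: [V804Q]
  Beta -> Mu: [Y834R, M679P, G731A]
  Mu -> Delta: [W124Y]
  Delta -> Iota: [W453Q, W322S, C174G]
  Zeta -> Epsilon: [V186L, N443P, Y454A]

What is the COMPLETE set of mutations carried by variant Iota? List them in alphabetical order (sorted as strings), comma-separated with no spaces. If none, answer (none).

Answer: C174G,G731A,K467Y,M679P,M680D,M682I,Q429V,V804Q,W124Y,W322S,W453Q,Y834R

Derivation:
At Lambda: gained [] -> total []
At Eta: gained ['K467Y', 'M680D', 'M682I'] -> total ['K467Y', 'M680D', 'M682I']
At Zeta: gained ['Q429V'] -> total ['K467Y', 'M680D', 'M682I', 'Q429V']
At Beta: gained ['V804Q'] -> total ['K467Y', 'M680D', 'M682I', 'Q429V', 'V804Q']
At Mu: gained ['Y834R', 'M679P', 'G731A'] -> total ['G731A', 'K467Y', 'M679P', 'M680D', 'M682I', 'Q429V', 'V804Q', 'Y834R']
At Delta: gained ['W124Y'] -> total ['G731A', 'K467Y', 'M679P', 'M680D', 'M682I', 'Q429V', 'V804Q', 'W124Y', 'Y834R']
At Iota: gained ['W453Q', 'W322S', 'C174G'] -> total ['C174G', 'G731A', 'K467Y', 'M679P', 'M680D', 'M682I', 'Q429V', 'V804Q', 'W124Y', 'W322S', 'W453Q', 'Y834R']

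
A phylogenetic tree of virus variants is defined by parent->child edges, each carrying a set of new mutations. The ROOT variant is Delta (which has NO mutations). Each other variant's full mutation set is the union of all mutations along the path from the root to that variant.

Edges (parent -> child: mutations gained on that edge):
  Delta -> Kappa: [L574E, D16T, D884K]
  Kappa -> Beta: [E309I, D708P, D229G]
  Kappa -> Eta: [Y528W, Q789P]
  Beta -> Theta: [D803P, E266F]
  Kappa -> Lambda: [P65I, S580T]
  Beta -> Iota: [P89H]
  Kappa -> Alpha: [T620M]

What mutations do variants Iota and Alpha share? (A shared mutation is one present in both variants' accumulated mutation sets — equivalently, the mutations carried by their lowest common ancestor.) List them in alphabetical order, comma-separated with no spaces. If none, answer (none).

Accumulating mutations along path to Iota:
  At Delta: gained [] -> total []
  At Kappa: gained ['L574E', 'D16T', 'D884K'] -> total ['D16T', 'D884K', 'L574E']
  At Beta: gained ['E309I', 'D708P', 'D229G'] -> total ['D16T', 'D229G', 'D708P', 'D884K', 'E309I', 'L574E']
  At Iota: gained ['P89H'] -> total ['D16T', 'D229G', 'D708P', 'D884K', 'E309I', 'L574E', 'P89H']
Mutations(Iota) = ['D16T', 'D229G', 'D708P', 'D884K', 'E309I', 'L574E', 'P89H']
Accumulating mutations along path to Alpha:
  At Delta: gained [] -> total []
  At Kappa: gained ['L574E', 'D16T', 'D884K'] -> total ['D16T', 'D884K', 'L574E']
  At Alpha: gained ['T620M'] -> total ['D16T', 'D884K', 'L574E', 'T620M']
Mutations(Alpha) = ['D16T', 'D884K', 'L574E', 'T620M']
Intersection: ['D16T', 'D229G', 'D708P', 'D884K', 'E309I', 'L574E', 'P89H'] ∩ ['D16T', 'D884K', 'L574E', 'T620M'] = ['D16T', 'D884K', 'L574E']

Answer: D16T,D884K,L574E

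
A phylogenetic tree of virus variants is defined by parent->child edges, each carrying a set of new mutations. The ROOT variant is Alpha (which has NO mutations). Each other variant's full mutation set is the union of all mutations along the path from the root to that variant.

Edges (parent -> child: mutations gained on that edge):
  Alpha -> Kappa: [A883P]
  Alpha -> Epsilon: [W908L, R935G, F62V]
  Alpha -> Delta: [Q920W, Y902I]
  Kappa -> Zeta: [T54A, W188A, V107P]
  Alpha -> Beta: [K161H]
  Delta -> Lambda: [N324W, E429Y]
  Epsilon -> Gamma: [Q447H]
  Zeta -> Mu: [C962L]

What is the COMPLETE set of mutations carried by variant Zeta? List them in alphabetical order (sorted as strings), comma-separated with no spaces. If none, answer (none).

Answer: A883P,T54A,V107P,W188A

Derivation:
At Alpha: gained [] -> total []
At Kappa: gained ['A883P'] -> total ['A883P']
At Zeta: gained ['T54A', 'W188A', 'V107P'] -> total ['A883P', 'T54A', 'V107P', 'W188A']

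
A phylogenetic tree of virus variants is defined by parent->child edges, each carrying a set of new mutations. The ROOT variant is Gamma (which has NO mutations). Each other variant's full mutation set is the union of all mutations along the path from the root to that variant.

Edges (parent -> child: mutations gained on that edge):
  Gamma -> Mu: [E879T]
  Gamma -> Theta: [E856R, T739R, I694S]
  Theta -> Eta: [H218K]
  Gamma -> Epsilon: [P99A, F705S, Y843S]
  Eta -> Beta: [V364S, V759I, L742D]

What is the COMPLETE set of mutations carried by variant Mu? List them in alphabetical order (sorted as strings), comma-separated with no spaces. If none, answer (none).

Answer: E879T

Derivation:
At Gamma: gained [] -> total []
At Mu: gained ['E879T'] -> total ['E879T']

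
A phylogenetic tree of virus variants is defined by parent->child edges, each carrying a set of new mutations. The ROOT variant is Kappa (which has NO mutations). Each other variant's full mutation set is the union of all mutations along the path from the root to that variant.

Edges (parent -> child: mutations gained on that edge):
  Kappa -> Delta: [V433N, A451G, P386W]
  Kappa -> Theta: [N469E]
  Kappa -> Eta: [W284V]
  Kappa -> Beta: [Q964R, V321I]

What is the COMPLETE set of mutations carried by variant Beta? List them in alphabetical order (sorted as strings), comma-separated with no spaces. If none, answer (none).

Answer: Q964R,V321I

Derivation:
At Kappa: gained [] -> total []
At Beta: gained ['Q964R', 'V321I'] -> total ['Q964R', 'V321I']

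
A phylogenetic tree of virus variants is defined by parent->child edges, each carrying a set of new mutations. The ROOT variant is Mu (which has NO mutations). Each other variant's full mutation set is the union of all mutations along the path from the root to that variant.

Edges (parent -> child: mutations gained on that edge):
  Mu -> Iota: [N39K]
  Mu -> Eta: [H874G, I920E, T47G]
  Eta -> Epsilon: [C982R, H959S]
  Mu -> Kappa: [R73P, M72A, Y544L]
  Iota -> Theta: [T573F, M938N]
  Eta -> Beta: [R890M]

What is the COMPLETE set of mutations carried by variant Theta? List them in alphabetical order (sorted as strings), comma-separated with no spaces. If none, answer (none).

At Mu: gained [] -> total []
At Iota: gained ['N39K'] -> total ['N39K']
At Theta: gained ['T573F', 'M938N'] -> total ['M938N', 'N39K', 'T573F']

Answer: M938N,N39K,T573F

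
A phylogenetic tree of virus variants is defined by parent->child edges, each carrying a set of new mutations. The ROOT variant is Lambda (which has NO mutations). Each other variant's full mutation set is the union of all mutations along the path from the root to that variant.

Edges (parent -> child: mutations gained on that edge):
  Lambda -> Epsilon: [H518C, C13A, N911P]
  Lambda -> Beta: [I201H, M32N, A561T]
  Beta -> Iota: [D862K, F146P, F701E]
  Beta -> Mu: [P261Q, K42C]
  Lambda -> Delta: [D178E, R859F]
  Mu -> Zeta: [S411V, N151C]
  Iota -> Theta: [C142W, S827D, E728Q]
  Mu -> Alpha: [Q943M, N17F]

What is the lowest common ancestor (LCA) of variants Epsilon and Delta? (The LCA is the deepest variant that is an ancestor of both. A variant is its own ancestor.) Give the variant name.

Answer: Lambda

Derivation:
Path from root to Epsilon: Lambda -> Epsilon
  ancestors of Epsilon: {Lambda, Epsilon}
Path from root to Delta: Lambda -> Delta
  ancestors of Delta: {Lambda, Delta}
Common ancestors: {Lambda}
Walk up from Delta: Delta (not in ancestors of Epsilon), Lambda (in ancestors of Epsilon)
Deepest common ancestor (LCA) = Lambda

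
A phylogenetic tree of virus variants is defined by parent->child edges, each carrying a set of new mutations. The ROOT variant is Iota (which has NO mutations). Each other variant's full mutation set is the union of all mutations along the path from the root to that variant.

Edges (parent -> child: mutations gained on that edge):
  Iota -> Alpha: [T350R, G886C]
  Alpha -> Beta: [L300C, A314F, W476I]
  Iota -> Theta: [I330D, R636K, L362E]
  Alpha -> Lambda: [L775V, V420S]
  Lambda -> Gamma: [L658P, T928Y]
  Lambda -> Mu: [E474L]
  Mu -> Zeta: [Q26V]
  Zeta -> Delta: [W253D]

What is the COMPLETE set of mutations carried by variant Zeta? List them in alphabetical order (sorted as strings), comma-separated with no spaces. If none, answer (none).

Answer: E474L,G886C,L775V,Q26V,T350R,V420S

Derivation:
At Iota: gained [] -> total []
At Alpha: gained ['T350R', 'G886C'] -> total ['G886C', 'T350R']
At Lambda: gained ['L775V', 'V420S'] -> total ['G886C', 'L775V', 'T350R', 'V420S']
At Mu: gained ['E474L'] -> total ['E474L', 'G886C', 'L775V', 'T350R', 'V420S']
At Zeta: gained ['Q26V'] -> total ['E474L', 'G886C', 'L775V', 'Q26V', 'T350R', 'V420S']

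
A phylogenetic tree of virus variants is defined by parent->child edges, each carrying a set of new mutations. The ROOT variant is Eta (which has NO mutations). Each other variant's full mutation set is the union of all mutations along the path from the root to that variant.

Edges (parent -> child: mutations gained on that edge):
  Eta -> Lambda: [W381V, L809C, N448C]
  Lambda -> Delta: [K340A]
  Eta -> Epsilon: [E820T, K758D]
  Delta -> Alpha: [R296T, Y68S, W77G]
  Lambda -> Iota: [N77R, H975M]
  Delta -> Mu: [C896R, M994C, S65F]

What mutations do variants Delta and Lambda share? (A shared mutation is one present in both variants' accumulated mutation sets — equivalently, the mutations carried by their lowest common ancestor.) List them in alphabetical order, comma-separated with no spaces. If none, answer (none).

Answer: L809C,N448C,W381V

Derivation:
Accumulating mutations along path to Delta:
  At Eta: gained [] -> total []
  At Lambda: gained ['W381V', 'L809C', 'N448C'] -> total ['L809C', 'N448C', 'W381V']
  At Delta: gained ['K340A'] -> total ['K340A', 'L809C', 'N448C', 'W381V']
Mutations(Delta) = ['K340A', 'L809C', 'N448C', 'W381V']
Accumulating mutations along path to Lambda:
  At Eta: gained [] -> total []
  At Lambda: gained ['W381V', 'L809C', 'N448C'] -> total ['L809C', 'N448C', 'W381V']
Mutations(Lambda) = ['L809C', 'N448C', 'W381V']
Intersection: ['K340A', 'L809C', 'N448C', 'W381V'] ∩ ['L809C', 'N448C', 'W381V'] = ['L809C', 'N448C', 'W381V']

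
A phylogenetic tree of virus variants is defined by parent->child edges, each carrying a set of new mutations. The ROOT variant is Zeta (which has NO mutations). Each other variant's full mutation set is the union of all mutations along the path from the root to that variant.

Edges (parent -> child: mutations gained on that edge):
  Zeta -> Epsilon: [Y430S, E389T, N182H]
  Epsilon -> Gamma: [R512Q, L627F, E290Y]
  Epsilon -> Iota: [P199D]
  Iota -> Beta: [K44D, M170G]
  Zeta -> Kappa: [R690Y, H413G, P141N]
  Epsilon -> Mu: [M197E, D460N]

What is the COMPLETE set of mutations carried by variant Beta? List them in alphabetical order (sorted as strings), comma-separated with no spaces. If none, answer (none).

Answer: E389T,K44D,M170G,N182H,P199D,Y430S

Derivation:
At Zeta: gained [] -> total []
At Epsilon: gained ['Y430S', 'E389T', 'N182H'] -> total ['E389T', 'N182H', 'Y430S']
At Iota: gained ['P199D'] -> total ['E389T', 'N182H', 'P199D', 'Y430S']
At Beta: gained ['K44D', 'M170G'] -> total ['E389T', 'K44D', 'M170G', 'N182H', 'P199D', 'Y430S']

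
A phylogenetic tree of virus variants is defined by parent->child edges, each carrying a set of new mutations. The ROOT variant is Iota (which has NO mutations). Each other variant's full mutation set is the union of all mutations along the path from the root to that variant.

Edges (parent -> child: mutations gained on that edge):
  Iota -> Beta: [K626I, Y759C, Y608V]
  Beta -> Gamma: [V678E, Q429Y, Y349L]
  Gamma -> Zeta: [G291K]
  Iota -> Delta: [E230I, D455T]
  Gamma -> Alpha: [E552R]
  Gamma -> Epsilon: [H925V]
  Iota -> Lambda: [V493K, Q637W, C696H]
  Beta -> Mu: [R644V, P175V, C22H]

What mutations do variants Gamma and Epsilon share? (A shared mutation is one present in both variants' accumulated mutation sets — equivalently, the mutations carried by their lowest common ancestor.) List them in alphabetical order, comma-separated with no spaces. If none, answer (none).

Accumulating mutations along path to Gamma:
  At Iota: gained [] -> total []
  At Beta: gained ['K626I', 'Y759C', 'Y608V'] -> total ['K626I', 'Y608V', 'Y759C']
  At Gamma: gained ['V678E', 'Q429Y', 'Y349L'] -> total ['K626I', 'Q429Y', 'V678E', 'Y349L', 'Y608V', 'Y759C']
Mutations(Gamma) = ['K626I', 'Q429Y', 'V678E', 'Y349L', 'Y608V', 'Y759C']
Accumulating mutations along path to Epsilon:
  At Iota: gained [] -> total []
  At Beta: gained ['K626I', 'Y759C', 'Y608V'] -> total ['K626I', 'Y608V', 'Y759C']
  At Gamma: gained ['V678E', 'Q429Y', 'Y349L'] -> total ['K626I', 'Q429Y', 'V678E', 'Y349L', 'Y608V', 'Y759C']
  At Epsilon: gained ['H925V'] -> total ['H925V', 'K626I', 'Q429Y', 'V678E', 'Y349L', 'Y608V', 'Y759C']
Mutations(Epsilon) = ['H925V', 'K626I', 'Q429Y', 'V678E', 'Y349L', 'Y608V', 'Y759C']
Intersection: ['K626I', 'Q429Y', 'V678E', 'Y349L', 'Y608V', 'Y759C'] ∩ ['H925V', 'K626I', 'Q429Y', 'V678E', 'Y349L', 'Y608V', 'Y759C'] = ['K626I', 'Q429Y', 'V678E', 'Y349L', 'Y608V', 'Y759C']

Answer: K626I,Q429Y,V678E,Y349L,Y608V,Y759C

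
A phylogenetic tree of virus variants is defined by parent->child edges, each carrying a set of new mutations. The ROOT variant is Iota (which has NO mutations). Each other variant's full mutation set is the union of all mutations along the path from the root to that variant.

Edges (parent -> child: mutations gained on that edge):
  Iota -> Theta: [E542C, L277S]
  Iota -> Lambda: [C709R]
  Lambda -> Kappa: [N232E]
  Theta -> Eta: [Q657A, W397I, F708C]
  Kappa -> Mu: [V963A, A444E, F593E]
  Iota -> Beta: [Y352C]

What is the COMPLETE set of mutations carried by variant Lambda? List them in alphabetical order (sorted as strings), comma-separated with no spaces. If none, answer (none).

Answer: C709R

Derivation:
At Iota: gained [] -> total []
At Lambda: gained ['C709R'] -> total ['C709R']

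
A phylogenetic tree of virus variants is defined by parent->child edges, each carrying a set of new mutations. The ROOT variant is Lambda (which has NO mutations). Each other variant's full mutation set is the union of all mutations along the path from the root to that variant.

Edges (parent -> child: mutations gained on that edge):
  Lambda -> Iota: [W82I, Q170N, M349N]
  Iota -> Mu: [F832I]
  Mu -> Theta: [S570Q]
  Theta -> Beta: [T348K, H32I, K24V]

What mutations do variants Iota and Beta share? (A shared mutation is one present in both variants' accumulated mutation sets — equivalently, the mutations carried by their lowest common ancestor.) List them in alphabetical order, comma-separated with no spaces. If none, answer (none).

Answer: M349N,Q170N,W82I

Derivation:
Accumulating mutations along path to Iota:
  At Lambda: gained [] -> total []
  At Iota: gained ['W82I', 'Q170N', 'M349N'] -> total ['M349N', 'Q170N', 'W82I']
Mutations(Iota) = ['M349N', 'Q170N', 'W82I']
Accumulating mutations along path to Beta:
  At Lambda: gained [] -> total []
  At Iota: gained ['W82I', 'Q170N', 'M349N'] -> total ['M349N', 'Q170N', 'W82I']
  At Mu: gained ['F832I'] -> total ['F832I', 'M349N', 'Q170N', 'W82I']
  At Theta: gained ['S570Q'] -> total ['F832I', 'M349N', 'Q170N', 'S570Q', 'W82I']
  At Beta: gained ['T348K', 'H32I', 'K24V'] -> total ['F832I', 'H32I', 'K24V', 'M349N', 'Q170N', 'S570Q', 'T348K', 'W82I']
Mutations(Beta) = ['F832I', 'H32I', 'K24V', 'M349N', 'Q170N', 'S570Q', 'T348K', 'W82I']
Intersection: ['M349N', 'Q170N', 'W82I'] ∩ ['F832I', 'H32I', 'K24V', 'M349N', 'Q170N', 'S570Q', 'T348K', 'W82I'] = ['M349N', 'Q170N', 'W82I']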